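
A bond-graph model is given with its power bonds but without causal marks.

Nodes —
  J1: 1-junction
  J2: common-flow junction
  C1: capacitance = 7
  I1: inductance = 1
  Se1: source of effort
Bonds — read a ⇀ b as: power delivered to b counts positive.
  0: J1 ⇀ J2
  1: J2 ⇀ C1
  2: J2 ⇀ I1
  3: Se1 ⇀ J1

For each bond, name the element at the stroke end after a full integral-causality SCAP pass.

#0 stroke→J2
#1 stroke→J2
#2 stroke→I1
#3 stroke→J1

b3 →J1  (Se1 (Se) sets effort on bond)
b0 →J2  (J1: last free bond brings flow in)
b1 →J2  (C1 outputs effort q/C1)
b2 →I1  (closing 1-jn rule on J2)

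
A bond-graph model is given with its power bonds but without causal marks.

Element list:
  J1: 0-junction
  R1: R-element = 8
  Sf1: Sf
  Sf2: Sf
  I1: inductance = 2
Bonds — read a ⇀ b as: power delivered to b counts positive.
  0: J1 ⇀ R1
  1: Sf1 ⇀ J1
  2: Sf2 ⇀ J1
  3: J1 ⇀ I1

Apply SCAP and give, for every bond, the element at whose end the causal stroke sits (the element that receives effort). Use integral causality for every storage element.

β1 |Sf1  (Sf1 (Sf) sets flow on bond)
β2 |Sf2  (Sf2 (Sf) sets flow on bond)
β3 |I1  (prefer integral on I1)
β0 |J1  (J1 needs exactly one e-in)

#0 →J1
#1 →Sf1
#2 →Sf2
#3 →I1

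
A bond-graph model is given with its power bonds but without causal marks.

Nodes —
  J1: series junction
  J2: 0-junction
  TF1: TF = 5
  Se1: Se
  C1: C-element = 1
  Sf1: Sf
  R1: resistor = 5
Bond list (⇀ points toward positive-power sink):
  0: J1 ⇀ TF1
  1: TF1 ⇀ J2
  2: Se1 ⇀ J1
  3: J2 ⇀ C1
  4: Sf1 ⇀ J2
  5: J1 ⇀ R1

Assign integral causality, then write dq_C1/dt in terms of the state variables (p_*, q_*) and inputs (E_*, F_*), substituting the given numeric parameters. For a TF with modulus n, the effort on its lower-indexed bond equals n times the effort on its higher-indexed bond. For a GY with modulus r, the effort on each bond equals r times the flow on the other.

dq_C1/dt = E_Se1 + F_Sf1 - 5*q_C1

bond 2 |J1  (Se1 fixes effort; stroke away)
bond 4 |Sf1  (source Sf1 imposes f)
bond 3 |J2  (C1 integral (e out))
bond 1 |TF1  (J2 effort already set via bond 3)
bond 0 |J1  (through TF1, causality passes straight; one stroke at TF1)
bond 5 |R1  (closing 1-jn rule on J1)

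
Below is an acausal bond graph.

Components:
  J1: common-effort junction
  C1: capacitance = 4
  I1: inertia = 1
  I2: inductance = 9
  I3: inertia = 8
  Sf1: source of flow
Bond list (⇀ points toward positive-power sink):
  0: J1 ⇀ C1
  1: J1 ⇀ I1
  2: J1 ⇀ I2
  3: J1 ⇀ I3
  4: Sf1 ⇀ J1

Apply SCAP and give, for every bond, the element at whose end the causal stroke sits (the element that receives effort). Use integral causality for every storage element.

bond 0 |J1
bond 1 |I1
bond 2 |I2
bond 3 |I3
bond 4 |Sf1

b4 stroke→Sf1  (Sf1 fixes flow; stroke at Sf1)
b0 stroke→J1  (C1 integral (e out))
b1 stroke→I1  (common-e at J1 fixed by 0)
b2 stroke→I2  (J1 effort already set via bond 0)
b3 stroke→I3  (0-jn J1 has e-setter on 0)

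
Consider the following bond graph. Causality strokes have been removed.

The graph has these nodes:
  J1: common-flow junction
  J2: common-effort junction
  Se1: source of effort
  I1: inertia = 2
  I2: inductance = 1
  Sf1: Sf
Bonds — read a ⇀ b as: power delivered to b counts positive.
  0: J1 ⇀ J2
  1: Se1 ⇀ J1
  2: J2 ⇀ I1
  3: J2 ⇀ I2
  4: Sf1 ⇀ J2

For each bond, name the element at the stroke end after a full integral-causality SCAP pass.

#1 |J1  (source Se1 imposes e)
#4 |Sf1  (source Sf1 imposes f)
#0 |J2  (closing 1-jn rule on J1)
#2 |I1  (common-e at J2 fixed by 0)
#3 |I2  (0-jn J2 has e-setter on 0)

bond 0 |J2
bond 1 |J1
bond 2 |I1
bond 3 |I2
bond 4 |Sf1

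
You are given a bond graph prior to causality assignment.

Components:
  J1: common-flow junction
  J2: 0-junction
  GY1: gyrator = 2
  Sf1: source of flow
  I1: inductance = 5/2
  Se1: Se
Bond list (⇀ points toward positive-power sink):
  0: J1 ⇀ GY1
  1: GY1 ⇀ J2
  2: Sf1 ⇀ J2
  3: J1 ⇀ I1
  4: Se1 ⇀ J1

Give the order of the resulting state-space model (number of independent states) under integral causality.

1  (I1 all integral)

#2 →Sf1  (Sf1: flow source, stroke at near end)
#4 →J1  (Se1: effort source, stroke at far end)
#1 →J2  (closing 0-jn rule on J2)
#0 →J1  (GY1: gyrator matches bond 1)
#3 →I1  (only one flow-in slot at J1)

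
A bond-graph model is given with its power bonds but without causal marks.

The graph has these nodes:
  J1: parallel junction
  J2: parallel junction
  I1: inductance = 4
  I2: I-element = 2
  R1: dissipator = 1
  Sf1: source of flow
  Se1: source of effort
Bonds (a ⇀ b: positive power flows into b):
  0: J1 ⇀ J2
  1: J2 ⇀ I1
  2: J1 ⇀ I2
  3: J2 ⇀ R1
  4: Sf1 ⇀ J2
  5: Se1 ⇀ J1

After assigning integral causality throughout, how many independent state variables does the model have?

b4 →Sf1  (Sf1: flow source, stroke at near end)
b5 →J1  (Se1: effort source, stroke at far end)
b0 →J2  (common-e at J1 fixed by 5)
b2 →I2  (common-e at J1 fixed by 5)
b1 →I1  (0-jn J2 has e-setter on 0)
b3 →R1  (J2 effort already set via bond 0)

2  (I1, I2 all integral)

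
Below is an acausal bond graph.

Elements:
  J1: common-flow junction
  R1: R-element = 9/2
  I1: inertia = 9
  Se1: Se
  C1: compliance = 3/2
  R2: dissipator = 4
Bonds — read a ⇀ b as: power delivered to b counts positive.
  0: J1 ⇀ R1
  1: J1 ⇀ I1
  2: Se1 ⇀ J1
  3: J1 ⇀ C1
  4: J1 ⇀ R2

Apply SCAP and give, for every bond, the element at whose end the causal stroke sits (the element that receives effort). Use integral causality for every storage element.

bond 0 stroke at J1
bond 1 stroke at I1
bond 2 stroke at J1
bond 3 stroke at J1
bond 4 stroke at J1

β2 |J1  (Se1 (Se) sets effort on bond)
β1 |I1  (prefer integral on I1)
β0 |J1  (J1: bond 1 brought flow, rest push out)
β3 |J1  (1-jn J1 has f-setter on 1)
β4 |J1  (J1: bond 1 brought flow, rest push out)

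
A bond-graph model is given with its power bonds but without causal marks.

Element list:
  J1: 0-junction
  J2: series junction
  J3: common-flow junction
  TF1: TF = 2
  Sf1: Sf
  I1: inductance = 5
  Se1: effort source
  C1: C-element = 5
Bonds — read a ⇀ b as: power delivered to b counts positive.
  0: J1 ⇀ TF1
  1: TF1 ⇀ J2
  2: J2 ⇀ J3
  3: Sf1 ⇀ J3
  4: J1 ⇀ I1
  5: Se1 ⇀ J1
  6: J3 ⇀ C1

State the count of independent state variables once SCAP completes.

2  (C1, I1 all integral)

bond 3 stroke→Sf1  (Sf1: flow source, stroke at near end)
bond 5 stroke→J1  (Se1 fixes effort; stroke away)
bond 0 stroke→TF1  (J1: bond 5 brought effort, rest push out)
bond 4 stroke→I1  (J1 effort already set via bond 5)
bond 2 stroke→J3  (J3 flow already set via bond 3)
bond 6 stroke→J3  (common-f at J3 fixed by 3)
bond 1 stroke→J2  (TF1: transformer flips bond 0)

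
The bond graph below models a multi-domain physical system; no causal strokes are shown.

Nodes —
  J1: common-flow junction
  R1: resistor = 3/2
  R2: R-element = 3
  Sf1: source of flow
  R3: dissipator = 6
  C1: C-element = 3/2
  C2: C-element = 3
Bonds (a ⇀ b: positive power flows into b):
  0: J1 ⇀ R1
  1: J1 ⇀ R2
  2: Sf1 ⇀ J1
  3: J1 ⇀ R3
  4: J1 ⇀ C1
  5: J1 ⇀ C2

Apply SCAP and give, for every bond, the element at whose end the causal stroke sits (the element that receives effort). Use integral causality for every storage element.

#2 stroke→Sf1  (Sf1 fixes flow; stroke at Sf1)
#0 stroke→J1  (J1 flow already set via bond 2)
#1 stroke→J1  (common-f at J1 fixed by 2)
#3 stroke→J1  (1-jn J1 has f-setter on 2)
#4 stroke→J1  (J1: bond 2 brought flow, rest push out)
#5 stroke→J1  (J1: bond 2 brought flow, rest push out)

#0 →J1
#1 →J1
#2 →Sf1
#3 →J1
#4 →J1
#5 →J1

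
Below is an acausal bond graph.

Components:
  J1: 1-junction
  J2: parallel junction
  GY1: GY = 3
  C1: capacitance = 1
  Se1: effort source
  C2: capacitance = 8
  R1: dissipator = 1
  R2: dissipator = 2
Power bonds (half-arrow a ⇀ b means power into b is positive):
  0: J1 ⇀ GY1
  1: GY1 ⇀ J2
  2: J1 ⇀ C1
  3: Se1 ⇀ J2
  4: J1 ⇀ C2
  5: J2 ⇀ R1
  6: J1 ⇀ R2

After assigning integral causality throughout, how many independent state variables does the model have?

2  (C1, C2 all integral)

b3 stroke at J2  (Se1: effort source, stroke at far end)
b1 stroke at GY1  (J2: bond 3 brought effort, rest push out)
b5 stroke at R1  (0-jn J2 has e-setter on 3)
b0 stroke at GY1  (GY1: gyrator matches bond 1)
b2 stroke at J1  (J1 flow already set via bond 0)
b4 stroke at J1  (J1 flow already set via bond 0)
b6 stroke at J1  (1-jn J1 has f-setter on 0)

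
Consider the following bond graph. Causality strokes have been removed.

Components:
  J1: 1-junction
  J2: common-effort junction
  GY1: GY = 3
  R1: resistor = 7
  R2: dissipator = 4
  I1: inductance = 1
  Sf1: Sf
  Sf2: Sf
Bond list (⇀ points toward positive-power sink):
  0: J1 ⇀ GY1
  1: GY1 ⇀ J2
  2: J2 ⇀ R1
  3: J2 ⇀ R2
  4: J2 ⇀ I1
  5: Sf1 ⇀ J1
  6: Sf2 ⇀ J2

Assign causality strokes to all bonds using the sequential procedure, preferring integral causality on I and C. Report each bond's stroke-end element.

β5 |Sf1  (Sf1: flow source, stroke at near end)
β6 |Sf2  (Sf2 (Sf) sets flow on bond)
β0 |J1  (1-jn J1 has f-setter on 5)
β1 |J2  (GY1 both-in/both-out from 0)
β2 |R1  (J2: bond 1 brought effort, rest push out)
β3 |R2  (J2 effort already set via bond 1)
β4 |I1  (0-jn J2 has e-setter on 1)

bond 0 stroke→J1
bond 1 stroke→J2
bond 2 stroke→R1
bond 3 stroke→R2
bond 4 stroke→I1
bond 5 stroke→Sf1
bond 6 stroke→Sf2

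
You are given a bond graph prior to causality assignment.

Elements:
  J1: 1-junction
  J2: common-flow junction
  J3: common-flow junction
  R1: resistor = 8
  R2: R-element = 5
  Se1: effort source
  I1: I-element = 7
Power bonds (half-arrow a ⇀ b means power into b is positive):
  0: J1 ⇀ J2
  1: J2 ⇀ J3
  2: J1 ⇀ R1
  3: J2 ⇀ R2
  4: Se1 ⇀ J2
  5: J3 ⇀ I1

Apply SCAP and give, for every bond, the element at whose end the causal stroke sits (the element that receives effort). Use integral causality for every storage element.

bond 4 →J2  (Se1 fixes effort; stroke away)
bond 5 →I1  (prefer integral on I1)
bond 1 →J3  (J3: bond 5 brought flow, rest push out)
bond 0 →J2  (J2 flow already set via bond 1)
bond 3 →J2  (1-jn J2 has f-setter on 1)
bond 2 →J1  (common-f at J1 fixed by 0)

β0 |J2
β1 |J3
β2 |J1
β3 |J2
β4 |J2
β5 |I1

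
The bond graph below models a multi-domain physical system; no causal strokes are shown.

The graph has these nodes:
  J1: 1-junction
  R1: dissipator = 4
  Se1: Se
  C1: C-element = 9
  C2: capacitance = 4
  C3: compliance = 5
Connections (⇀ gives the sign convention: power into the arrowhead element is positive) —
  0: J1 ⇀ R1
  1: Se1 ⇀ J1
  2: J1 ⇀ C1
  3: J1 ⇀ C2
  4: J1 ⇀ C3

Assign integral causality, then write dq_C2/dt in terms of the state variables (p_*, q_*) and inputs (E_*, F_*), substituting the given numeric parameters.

dq_C2/dt = E_Se1/4 - q_C1/36 - q_C2/16 - q_C3/20

#1 |J1  (source Se1 imposes e)
#2 |J1  (C1 integral (e out))
#3 |J1  (C2 outputs effort q/C2)
#4 |J1  (C3 integral (e out))
#0 |R1  (J1 needs exactly one f-in)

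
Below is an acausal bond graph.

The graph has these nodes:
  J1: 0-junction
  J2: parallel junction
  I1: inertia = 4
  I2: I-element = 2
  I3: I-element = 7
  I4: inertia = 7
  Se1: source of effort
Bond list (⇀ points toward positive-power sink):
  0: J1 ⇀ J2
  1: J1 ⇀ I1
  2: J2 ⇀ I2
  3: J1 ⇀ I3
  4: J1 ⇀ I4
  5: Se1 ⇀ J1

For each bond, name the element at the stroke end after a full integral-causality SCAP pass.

b5 |J1  (Se1: effort source, stroke at far end)
b0 |J2  (J1 effort already set via bond 5)
b1 |I1  (J1: bond 5 brought effort, rest push out)
b3 |I3  (0-jn J1 has e-setter on 5)
b4 |I4  (J1: bond 5 brought effort, rest push out)
b2 |I2  (common-e at J2 fixed by 0)

b0 stroke→J2
b1 stroke→I1
b2 stroke→I2
b3 stroke→I3
b4 stroke→I4
b5 stroke→J1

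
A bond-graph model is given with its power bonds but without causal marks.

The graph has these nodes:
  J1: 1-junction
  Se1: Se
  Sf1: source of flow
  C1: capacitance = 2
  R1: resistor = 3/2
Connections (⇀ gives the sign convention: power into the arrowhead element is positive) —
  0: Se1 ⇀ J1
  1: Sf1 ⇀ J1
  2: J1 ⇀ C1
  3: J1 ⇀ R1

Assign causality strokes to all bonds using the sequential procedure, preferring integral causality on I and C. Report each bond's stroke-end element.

#0 |J1
#1 |Sf1
#2 |J1
#3 |J1

b0 stroke→J1  (Se1 (Se) sets effort on bond)
b1 stroke→Sf1  (Sf1 fixes flow; stroke at Sf1)
b2 stroke→J1  (J1 flow already set via bond 1)
b3 stroke→J1  (1-jn J1 has f-setter on 1)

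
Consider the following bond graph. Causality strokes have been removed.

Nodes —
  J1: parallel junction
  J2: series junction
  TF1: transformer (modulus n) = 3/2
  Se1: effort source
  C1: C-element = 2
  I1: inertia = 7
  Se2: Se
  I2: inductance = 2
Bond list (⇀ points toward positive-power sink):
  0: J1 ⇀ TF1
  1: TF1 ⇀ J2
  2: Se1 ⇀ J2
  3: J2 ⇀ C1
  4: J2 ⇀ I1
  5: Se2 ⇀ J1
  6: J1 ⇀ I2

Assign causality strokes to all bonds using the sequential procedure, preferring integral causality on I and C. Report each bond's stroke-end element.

#0 →TF1
#1 →J2
#2 →J2
#3 →J2
#4 →I1
#5 →J1
#6 →I2

bond 2 stroke→J2  (Se1 fixes effort; stroke away)
bond 5 stroke→J1  (Se2 (Se) sets effort on bond)
bond 0 stroke→TF1  (0-jn J1 has e-setter on 5)
bond 6 stroke→I2  (J1 effort already set via bond 5)
bond 1 stroke→J2  (TF TF1: opposite of bond 0)
bond 3 stroke→J2  (C1 integral (e out))
bond 4 stroke→I1  (only one flow-in slot at J2)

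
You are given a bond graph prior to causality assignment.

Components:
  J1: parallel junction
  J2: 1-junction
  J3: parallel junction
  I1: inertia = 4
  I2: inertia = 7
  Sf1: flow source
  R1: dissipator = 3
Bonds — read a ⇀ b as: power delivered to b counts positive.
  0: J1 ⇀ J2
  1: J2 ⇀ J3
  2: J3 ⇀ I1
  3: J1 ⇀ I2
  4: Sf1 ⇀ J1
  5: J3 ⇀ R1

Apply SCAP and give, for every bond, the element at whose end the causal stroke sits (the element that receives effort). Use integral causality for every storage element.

#0 |J1
#1 |J2
#2 |I1
#3 |I2
#4 |Sf1
#5 |J3

β4 stroke at Sf1  (Sf1 fixes flow; stroke at Sf1)
β2 stroke at I1  (I1: I, integral causality)
β3 stroke at I2  (prefer integral on I2)
β0 stroke at J1  (only one effort-in slot at J1)
β1 stroke at J2  (1-jn J2 has f-setter on 0)
β5 stroke at J3  (closing 0-jn rule on J3)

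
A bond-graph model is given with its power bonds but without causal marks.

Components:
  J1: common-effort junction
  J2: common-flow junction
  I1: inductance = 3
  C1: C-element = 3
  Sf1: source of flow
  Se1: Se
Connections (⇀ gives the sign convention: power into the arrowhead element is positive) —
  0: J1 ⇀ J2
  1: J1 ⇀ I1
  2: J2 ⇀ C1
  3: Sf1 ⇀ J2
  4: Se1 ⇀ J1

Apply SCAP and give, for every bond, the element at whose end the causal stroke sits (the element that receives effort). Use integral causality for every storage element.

#0 stroke→J2
#1 stroke→I1
#2 stroke→J2
#3 stroke→Sf1
#4 stroke→J1

β3 |Sf1  (Sf1 fixes flow; stroke at Sf1)
β4 |J1  (source Se1 imposes e)
β0 |J2  (J1: bond 4 brought effort, rest push out)
β1 |I1  (common-e at J1 fixed by 4)
β2 |J2  (1-jn J2 has f-setter on 3)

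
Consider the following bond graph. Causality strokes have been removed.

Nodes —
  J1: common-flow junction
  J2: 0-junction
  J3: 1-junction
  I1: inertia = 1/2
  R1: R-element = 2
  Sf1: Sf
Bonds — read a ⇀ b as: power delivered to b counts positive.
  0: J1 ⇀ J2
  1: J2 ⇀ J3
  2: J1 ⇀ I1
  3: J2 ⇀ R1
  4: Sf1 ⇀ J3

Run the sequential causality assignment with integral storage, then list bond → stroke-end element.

β4 stroke→Sf1  (Sf1 fixes flow; stroke at Sf1)
β1 stroke→J3  (J3: bond 4 brought flow, rest push out)
β2 stroke→I1  (I1: I, integral causality)
β0 stroke→J1  (common-f at J1 fixed by 2)
β3 stroke→J2  (closing 0-jn rule on J2)

β0 stroke→J1
β1 stroke→J3
β2 stroke→I1
β3 stroke→J2
β4 stroke→Sf1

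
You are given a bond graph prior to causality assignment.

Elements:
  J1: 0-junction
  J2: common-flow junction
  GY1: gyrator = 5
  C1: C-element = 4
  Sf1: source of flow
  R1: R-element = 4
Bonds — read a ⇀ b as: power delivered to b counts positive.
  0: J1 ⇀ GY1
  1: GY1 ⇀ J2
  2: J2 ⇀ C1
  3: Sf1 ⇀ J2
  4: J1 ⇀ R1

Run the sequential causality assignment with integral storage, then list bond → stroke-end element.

β0 stroke→J1
β1 stroke→J2
β2 stroke→J2
β3 stroke→Sf1
β4 stroke→R1

bond 3 stroke→Sf1  (Sf1: flow source, stroke at near end)
bond 1 stroke→J2  (1-jn J2 has f-setter on 3)
bond 2 stroke→J2  (common-f at J2 fixed by 3)
bond 0 stroke→J1  (GY1: gyrator matches bond 1)
bond 4 stroke→R1  (0-jn J1 has e-setter on 0)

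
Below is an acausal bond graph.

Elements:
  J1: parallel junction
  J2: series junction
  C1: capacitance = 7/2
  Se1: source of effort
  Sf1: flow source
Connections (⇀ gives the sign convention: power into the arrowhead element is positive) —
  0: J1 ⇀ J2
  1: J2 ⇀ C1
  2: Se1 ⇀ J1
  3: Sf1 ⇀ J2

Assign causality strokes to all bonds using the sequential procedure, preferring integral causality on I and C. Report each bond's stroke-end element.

#0 →J2
#1 →J2
#2 →J1
#3 →Sf1

#2 stroke at J1  (Se1 (Se) sets effort on bond)
#3 stroke at Sf1  (Sf1: flow source, stroke at near end)
#0 stroke at J2  (0-jn J1 has e-setter on 2)
#1 stroke at J2  (J2: bond 3 brought flow, rest push out)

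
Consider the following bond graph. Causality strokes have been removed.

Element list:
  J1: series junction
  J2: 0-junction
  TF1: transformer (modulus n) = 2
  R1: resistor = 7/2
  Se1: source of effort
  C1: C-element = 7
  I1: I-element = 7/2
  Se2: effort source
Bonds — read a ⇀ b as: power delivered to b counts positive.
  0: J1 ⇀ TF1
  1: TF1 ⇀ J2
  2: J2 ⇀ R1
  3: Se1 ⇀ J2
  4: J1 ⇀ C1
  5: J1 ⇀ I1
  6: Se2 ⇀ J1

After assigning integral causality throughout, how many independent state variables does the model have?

2  (C1, I1 all integral)

#3 stroke→J2  (Se1: effort source, stroke at far end)
#6 stroke→J1  (source Se2 imposes e)
#1 stroke→TF1  (common-e at J2 fixed by 3)
#2 stroke→R1  (J2: bond 3 brought effort, rest push out)
#0 stroke→J1  (TF1: transformer flips bond 1)
#4 stroke→J1  (C1 integral (e out))
#5 stroke→I1  (closing 1-jn rule on J1)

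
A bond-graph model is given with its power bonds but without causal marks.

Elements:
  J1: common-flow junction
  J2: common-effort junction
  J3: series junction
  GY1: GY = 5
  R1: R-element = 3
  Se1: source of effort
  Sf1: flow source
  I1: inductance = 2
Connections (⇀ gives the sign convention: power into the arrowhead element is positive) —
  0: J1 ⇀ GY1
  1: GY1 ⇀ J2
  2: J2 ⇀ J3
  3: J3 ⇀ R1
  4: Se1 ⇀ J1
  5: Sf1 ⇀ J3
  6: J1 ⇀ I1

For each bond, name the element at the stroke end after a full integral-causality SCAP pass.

b0 stroke at J1
b1 stroke at J2
b2 stroke at J3
b3 stroke at J3
b4 stroke at J1
b5 stroke at Sf1
b6 stroke at I1

β4 |J1  (Se1: effort source, stroke at far end)
β5 |Sf1  (Sf1 fixes flow; stroke at Sf1)
β2 |J3  (J3 flow already set via bond 5)
β3 |J3  (1-jn J3 has f-setter on 5)
β1 |J2  (J2 needs exactly one e-in)
β0 |J1  (GY1: gyrator matches bond 1)
β6 |I1  (J1 needs exactly one f-in)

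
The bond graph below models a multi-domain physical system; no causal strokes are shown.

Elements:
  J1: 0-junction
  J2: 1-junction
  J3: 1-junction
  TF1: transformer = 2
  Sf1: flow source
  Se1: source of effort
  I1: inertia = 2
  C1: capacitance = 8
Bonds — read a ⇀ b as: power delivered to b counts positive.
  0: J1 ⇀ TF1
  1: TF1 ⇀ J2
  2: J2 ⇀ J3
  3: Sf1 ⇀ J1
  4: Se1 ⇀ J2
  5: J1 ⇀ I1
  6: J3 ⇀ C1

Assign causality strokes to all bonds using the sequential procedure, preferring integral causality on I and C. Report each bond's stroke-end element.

bond 3 stroke→Sf1  (Sf1 fixes flow; stroke at Sf1)
bond 4 stroke→J2  (Se1 fixes effort; stroke away)
bond 5 stroke→I1  (I1 outputs flow p/I1)
bond 0 stroke→J1  (J1 needs exactly one e-in)
bond 1 stroke→TF1  (TF TF1: opposite of bond 0)
bond 2 stroke→J2  (J2: bond 1 brought flow, rest push out)
bond 6 stroke→J3  (J3 flow already set via bond 2)

β0 |J1
β1 |TF1
β2 |J2
β3 |Sf1
β4 |J2
β5 |I1
β6 |J3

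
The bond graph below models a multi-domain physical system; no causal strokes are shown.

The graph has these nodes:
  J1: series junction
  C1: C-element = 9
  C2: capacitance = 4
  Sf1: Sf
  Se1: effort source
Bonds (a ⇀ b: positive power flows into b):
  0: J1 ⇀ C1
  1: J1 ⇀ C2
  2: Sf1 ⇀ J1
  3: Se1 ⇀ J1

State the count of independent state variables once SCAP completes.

β2 →Sf1  (source Sf1 imposes f)
β3 →J1  (Se1 (Se) sets effort on bond)
β0 →J1  (common-f at J1 fixed by 2)
β1 →J1  (1-jn J1 has f-setter on 2)

2  (C1, C2 all integral)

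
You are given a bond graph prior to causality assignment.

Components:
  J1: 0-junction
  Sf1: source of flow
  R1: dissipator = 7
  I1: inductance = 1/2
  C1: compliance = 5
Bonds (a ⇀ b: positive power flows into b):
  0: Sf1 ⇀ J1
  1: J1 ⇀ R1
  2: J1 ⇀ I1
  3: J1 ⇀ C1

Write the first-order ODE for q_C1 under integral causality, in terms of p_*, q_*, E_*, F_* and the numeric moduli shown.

β0 stroke at Sf1  (Sf1 (Sf) sets flow on bond)
β2 stroke at I1  (I1 outputs flow p/I1)
β3 stroke at J1  (prefer integral on C1)
β1 stroke at R1  (0-jn J1 has e-setter on 3)

dq_C1/dt = F_Sf1 - 2*p_I1 - q_C1/35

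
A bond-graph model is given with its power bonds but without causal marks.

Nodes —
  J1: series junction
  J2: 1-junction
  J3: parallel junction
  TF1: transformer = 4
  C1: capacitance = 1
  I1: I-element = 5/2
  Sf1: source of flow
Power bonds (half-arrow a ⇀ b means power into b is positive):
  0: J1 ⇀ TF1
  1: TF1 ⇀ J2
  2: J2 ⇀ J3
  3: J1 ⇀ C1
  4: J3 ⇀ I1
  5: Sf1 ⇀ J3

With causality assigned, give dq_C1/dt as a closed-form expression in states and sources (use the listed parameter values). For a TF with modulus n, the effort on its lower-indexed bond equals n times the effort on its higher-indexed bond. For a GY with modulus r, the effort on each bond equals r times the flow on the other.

b5 |Sf1  (Sf1 (Sf) sets flow on bond)
b3 |J1  (C1 outputs effort q/C1)
b0 |TF1  (only one flow-in slot at J1)
b1 |J2  (through TF1, causality passes straight; one stroke at TF1)
b2 |J3  (J2 needs exactly one f-in)
b4 |I1  (0-jn J3 has e-setter on 2)

dq_C1/dt = -F_Sf1/4 + p_I1/10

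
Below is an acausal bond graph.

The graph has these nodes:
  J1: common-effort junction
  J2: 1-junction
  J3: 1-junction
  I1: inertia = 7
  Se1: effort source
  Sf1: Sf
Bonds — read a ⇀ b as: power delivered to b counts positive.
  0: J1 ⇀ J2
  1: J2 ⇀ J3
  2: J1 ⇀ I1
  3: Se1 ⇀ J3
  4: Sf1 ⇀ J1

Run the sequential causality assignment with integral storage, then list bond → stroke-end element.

bond 0 stroke at J1
bond 1 stroke at J2
bond 2 stroke at I1
bond 3 stroke at J3
bond 4 stroke at Sf1

#3 |J3  (Se1: effort source, stroke at far end)
#4 |Sf1  (source Sf1 imposes f)
#1 |J2  (J3: last free bond brings flow in)
#0 |J1  (closing 1-jn rule on J2)
#2 |I1  (common-e at J1 fixed by 0)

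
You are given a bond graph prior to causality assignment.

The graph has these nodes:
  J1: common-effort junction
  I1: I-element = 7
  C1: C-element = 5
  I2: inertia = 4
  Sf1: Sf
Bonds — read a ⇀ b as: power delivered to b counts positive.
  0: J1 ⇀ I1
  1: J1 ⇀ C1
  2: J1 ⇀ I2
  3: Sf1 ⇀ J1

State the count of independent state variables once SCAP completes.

3  (C1, I1, I2 all integral)

b3 |Sf1  (Sf1 (Sf) sets flow on bond)
b0 |I1  (I1 integral (f out))
b1 |J1  (C1 outputs effort q/C1)
b2 |I2  (J1: bond 1 brought effort, rest push out)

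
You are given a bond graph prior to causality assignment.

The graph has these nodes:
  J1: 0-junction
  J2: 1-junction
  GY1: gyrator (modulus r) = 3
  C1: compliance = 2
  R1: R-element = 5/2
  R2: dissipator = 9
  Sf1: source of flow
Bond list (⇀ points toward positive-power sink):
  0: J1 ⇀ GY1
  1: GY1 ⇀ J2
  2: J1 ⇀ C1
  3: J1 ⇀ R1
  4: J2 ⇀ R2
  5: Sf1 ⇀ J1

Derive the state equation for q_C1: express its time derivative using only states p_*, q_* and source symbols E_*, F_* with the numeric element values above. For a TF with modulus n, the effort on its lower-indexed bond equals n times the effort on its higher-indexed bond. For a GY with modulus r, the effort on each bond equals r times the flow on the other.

β5 stroke at Sf1  (Sf1: flow source, stroke at near end)
β2 stroke at J1  (C1 outputs effort q/C1)
β0 stroke at GY1  (0-jn J1 has e-setter on 2)
β3 stroke at R1  (common-e at J1 fixed by 2)
β1 stroke at GY1  (GY1: gyrator matches bond 0)
β4 stroke at J2  (common-f at J2 fixed by 1)

dq_C1/dt = F_Sf1 - 7*q_C1/10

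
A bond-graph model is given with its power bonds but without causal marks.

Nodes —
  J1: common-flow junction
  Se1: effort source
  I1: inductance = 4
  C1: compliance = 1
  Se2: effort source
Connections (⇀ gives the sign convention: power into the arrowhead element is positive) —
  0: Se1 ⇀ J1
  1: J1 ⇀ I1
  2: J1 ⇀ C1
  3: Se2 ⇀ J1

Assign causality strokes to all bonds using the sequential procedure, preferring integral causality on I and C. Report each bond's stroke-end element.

bond 0 →J1  (Se1 fixes effort; stroke away)
bond 3 →J1  (Se2 fixes effort; stroke away)
bond 1 →I1  (prefer integral on I1)
bond 2 →J1  (1-jn J1 has f-setter on 1)

β0 stroke at J1
β1 stroke at I1
β2 stroke at J1
β3 stroke at J1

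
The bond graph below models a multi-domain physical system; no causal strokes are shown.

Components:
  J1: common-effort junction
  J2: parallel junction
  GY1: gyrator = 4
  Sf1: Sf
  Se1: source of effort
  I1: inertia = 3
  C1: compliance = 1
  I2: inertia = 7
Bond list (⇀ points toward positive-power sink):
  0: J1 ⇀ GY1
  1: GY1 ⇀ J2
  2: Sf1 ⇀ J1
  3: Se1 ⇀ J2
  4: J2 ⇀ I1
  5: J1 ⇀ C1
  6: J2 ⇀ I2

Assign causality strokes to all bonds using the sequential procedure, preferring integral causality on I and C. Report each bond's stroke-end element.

β0 |GY1
β1 |GY1
β2 |Sf1
β3 |J2
β4 |I1
β5 |J1
β6 |I2

#2 →Sf1  (Sf1 fixes flow; stroke at Sf1)
#3 →J2  (source Se1 imposes e)
#1 →GY1  (J2 effort already set via bond 3)
#4 →I1  (J2: bond 3 brought effort, rest push out)
#6 →I2  (common-e at J2 fixed by 3)
#0 →GY1  (through GY1, causality inverts; strokes same side of GY1)
#5 →J1  (J1 needs exactly one e-in)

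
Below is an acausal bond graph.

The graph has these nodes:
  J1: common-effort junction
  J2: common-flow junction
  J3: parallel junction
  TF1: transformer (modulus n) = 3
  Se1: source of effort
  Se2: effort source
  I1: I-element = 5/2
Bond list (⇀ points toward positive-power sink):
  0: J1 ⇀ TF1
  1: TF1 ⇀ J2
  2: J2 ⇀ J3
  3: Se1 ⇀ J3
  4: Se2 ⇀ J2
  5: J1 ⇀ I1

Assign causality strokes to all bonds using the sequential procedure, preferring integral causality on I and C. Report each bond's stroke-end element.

bond 3 |J3  (Se1: effort source, stroke at far end)
bond 4 |J2  (Se2 fixes effort; stroke away)
bond 2 |J2  (0-jn J3 has e-setter on 3)
bond 1 |TF1  (J2: last free bond brings flow in)
bond 0 |J1  (TF1: transformer flips bond 1)
bond 5 |I1  (0-jn J1 has e-setter on 0)

#0 stroke at J1
#1 stroke at TF1
#2 stroke at J2
#3 stroke at J3
#4 stroke at J2
#5 stroke at I1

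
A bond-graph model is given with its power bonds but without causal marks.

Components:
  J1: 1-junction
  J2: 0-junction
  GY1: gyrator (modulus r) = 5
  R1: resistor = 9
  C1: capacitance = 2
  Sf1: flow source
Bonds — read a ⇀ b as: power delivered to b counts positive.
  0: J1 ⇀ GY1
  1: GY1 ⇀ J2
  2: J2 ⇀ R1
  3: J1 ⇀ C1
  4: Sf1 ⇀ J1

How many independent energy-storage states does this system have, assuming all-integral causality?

1  (C1 all integral)

β4 stroke at Sf1  (Sf1: flow source, stroke at near end)
β0 stroke at J1  (1-jn J1 has f-setter on 4)
β3 stroke at J1  (common-f at J1 fixed by 4)
β1 stroke at J2  (through GY1, causality inverts; strokes same side of GY1)
β2 stroke at R1  (J2 effort already set via bond 1)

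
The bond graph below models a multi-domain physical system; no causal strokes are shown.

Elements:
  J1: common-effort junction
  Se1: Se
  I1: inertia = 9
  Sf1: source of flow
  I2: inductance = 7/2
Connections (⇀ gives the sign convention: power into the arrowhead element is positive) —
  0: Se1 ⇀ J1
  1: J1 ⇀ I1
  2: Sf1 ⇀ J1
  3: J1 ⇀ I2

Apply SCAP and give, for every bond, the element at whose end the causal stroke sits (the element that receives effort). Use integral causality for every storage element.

β0 |J1
β1 |I1
β2 |Sf1
β3 |I2

b0 |J1  (source Se1 imposes e)
b2 |Sf1  (source Sf1 imposes f)
b1 |I1  (J1 effort already set via bond 0)
b3 |I2  (J1: bond 0 brought effort, rest push out)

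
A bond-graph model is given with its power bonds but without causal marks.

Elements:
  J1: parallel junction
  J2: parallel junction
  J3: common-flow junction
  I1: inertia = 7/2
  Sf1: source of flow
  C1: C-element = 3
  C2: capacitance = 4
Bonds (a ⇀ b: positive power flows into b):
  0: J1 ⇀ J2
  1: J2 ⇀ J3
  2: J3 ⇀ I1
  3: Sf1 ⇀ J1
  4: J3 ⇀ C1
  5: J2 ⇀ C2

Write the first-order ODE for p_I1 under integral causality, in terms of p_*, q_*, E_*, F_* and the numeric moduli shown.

#3 stroke→Sf1  (source Sf1 imposes f)
#0 stroke→J1  (J1 needs exactly one e-in)
#2 stroke→I1  (I1 integral (f out))
#1 stroke→J3  (1-jn J3 has f-setter on 2)
#4 stroke→J3  (common-f at J3 fixed by 2)
#5 stroke→J2  (closing 0-jn rule on J2)

dp_I1/dt = -q_C1/3 + q_C2/4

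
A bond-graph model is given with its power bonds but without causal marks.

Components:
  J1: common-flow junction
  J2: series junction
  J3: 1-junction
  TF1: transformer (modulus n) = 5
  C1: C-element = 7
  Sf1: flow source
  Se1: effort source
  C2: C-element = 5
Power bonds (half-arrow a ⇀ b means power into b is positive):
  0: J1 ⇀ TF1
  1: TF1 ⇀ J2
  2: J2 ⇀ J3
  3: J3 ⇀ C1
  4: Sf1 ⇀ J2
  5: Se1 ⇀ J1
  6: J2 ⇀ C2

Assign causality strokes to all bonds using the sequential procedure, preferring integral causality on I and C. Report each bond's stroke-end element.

β0 stroke at TF1
β1 stroke at J2
β2 stroke at J2
β3 stroke at J3
β4 stroke at Sf1
β5 stroke at J1
β6 stroke at J2

b4 stroke at Sf1  (Sf1 fixes flow; stroke at Sf1)
b5 stroke at J1  (Se1 fixes effort; stroke away)
b0 stroke at TF1  (closing 1-jn rule on J1)
b1 stroke at J2  (J2 flow already set via bond 4)
b2 stroke at J2  (J2: bond 4 brought flow, rest push out)
b6 stroke at J2  (common-f at J2 fixed by 4)
b3 stroke at J3  (common-f at J3 fixed by 2)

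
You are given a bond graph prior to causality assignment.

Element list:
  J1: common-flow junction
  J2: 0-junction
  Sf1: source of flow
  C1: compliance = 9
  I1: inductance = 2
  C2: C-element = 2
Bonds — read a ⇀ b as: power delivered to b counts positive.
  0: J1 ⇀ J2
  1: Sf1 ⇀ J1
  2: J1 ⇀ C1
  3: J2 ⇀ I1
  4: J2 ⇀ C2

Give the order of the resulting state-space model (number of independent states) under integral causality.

3  (C1, C2, I1 all integral)

b1 stroke→Sf1  (Sf1 fixes flow; stroke at Sf1)
b0 stroke→J1  (J1: bond 1 brought flow, rest push out)
b2 stroke→J1  (J1: bond 1 brought flow, rest push out)
b3 stroke→I1  (I1 integral (f out))
b4 stroke→J2  (only one effort-in slot at J2)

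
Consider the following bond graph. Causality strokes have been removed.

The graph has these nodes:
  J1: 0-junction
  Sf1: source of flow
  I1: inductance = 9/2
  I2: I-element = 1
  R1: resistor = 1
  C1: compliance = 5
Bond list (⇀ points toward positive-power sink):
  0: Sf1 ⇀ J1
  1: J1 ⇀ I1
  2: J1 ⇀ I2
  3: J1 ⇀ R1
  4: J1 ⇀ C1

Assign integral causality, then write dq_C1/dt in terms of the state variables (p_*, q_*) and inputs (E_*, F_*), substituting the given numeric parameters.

β0 stroke at Sf1  (Sf1 fixes flow; stroke at Sf1)
β1 stroke at I1  (I1 integral (f out))
β2 stroke at I2  (I2 outputs flow p/I2)
β4 stroke at J1  (C1 outputs effort q/C1)
β3 stroke at R1  (0-jn J1 has e-setter on 4)

dq_C1/dt = F_Sf1 - 2*p_I1/9 - p_I2 - q_C1/5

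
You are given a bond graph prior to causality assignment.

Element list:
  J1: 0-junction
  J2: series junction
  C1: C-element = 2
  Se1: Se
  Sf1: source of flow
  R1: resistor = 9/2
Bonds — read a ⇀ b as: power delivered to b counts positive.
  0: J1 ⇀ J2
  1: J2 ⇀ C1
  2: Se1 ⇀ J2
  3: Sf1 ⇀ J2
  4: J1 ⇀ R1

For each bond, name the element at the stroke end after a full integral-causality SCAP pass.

bond 2 →J2  (Se1 (Se) sets effort on bond)
bond 3 →Sf1  (source Sf1 imposes f)
bond 0 →J2  (J2: bond 3 brought flow, rest push out)
bond 1 →J2  (common-f at J2 fixed by 3)
bond 4 →J1  (J1: last free bond brings effort in)

b0 stroke at J2
b1 stroke at J2
b2 stroke at J2
b3 stroke at Sf1
b4 stroke at J1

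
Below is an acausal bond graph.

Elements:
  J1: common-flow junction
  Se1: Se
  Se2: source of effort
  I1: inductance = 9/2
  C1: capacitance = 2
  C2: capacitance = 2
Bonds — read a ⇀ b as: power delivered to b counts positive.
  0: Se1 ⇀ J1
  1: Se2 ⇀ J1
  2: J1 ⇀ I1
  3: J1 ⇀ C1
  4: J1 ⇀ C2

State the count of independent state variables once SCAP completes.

b0 stroke at J1  (Se1 (Se) sets effort on bond)
b1 stroke at J1  (Se2: effort source, stroke at far end)
b2 stroke at I1  (prefer integral on I1)
b3 stroke at J1  (J1: bond 2 brought flow, rest push out)
b4 stroke at J1  (J1: bond 2 brought flow, rest push out)

3  (C1, C2, I1 all integral)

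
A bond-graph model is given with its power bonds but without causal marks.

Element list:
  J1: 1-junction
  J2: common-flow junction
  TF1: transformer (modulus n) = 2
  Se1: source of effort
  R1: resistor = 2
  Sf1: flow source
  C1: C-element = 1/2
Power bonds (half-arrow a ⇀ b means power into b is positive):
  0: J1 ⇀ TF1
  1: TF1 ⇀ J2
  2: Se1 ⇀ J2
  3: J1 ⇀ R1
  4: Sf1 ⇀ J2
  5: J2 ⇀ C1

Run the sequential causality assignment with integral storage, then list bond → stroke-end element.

b2 stroke→J2  (source Se1 imposes e)
b4 stroke→Sf1  (Sf1 (Sf) sets flow on bond)
b1 stroke→J2  (J2: bond 4 brought flow, rest push out)
b5 stroke→J2  (common-f at J2 fixed by 4)
b0 stroke→TF1  (TF1: transformer flips bond 1)
b3 stroke→J1  (1-jn J1 has f-setter on 0)

bond 0 |TF1
bond 1 |J2
bond 2 |J2
bond 3 |J1
bond 4 |Sf1
bond 5 |J2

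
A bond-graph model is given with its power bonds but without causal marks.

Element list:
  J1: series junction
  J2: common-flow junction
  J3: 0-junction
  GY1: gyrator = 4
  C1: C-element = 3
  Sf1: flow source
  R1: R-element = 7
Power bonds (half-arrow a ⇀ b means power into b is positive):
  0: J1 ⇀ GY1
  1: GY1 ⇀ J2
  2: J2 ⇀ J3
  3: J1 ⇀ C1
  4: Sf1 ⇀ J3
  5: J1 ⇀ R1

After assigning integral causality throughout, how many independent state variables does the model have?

1  (C1 all integral)

#4 stroke at Sf1  (Sf1: flow source, stroke at near end)
#2 stroke at J3  (J3 needs exactly one e-in)
#1 stroke at J2  (J2: bond 2 brought flow, rest push out)
#0 stroke at J1  (through GY1, causality inverts; strokes same side of GY1)
#3 stroke at J1  (C1 outputs effort q/C1)
#5 stroke at R1  (only one flow-in slot at J1)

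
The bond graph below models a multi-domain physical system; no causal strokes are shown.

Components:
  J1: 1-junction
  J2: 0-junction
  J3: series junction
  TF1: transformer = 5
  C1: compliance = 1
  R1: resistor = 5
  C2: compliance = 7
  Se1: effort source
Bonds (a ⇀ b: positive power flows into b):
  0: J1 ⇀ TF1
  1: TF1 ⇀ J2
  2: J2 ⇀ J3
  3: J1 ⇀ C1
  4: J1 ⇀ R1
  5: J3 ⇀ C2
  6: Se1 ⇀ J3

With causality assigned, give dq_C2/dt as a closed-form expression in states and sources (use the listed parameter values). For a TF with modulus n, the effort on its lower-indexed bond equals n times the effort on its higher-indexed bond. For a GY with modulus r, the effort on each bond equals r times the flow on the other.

β6 |J3  (Se1 (Se) sets effort on bond)
β3 |J1  (C1: C, integral causality)
β5 |J3  (C2 outputs effort q/C2)
β2 |J2  (closing 1-jn rule on J3)
β1 |TF1  (J2: bond 2 brought effort, rest push out)
β0 |J1  (TF TF1: opposite of bond 1)
β4 |R1  (closing 1-jn rule on J1)

dq_C2/dt = 5*E_Se1 - q_C1 - 5*q_C2/7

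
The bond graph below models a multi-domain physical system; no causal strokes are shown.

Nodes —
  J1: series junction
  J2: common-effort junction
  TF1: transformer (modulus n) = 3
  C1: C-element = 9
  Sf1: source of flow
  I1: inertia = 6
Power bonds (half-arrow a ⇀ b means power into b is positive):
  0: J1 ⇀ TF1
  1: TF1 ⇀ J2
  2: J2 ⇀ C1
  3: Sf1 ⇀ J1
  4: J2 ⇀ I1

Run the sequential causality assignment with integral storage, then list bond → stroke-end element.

β0 stroke at J1
β1 stroke at TF1
β2 stroke at J2
β3 stroke at Sf1
β4 stroke at I1

b3 →Sf1  (Sf1: flow source, stroke at near end)
b0 →J1  (1-jn J1 has f-setter on 3)
b1 →TF1  (TF TF1: opposite of bond 0)
b2 →J2  (C1: C, integral causality)
b4 →I1  (common-e at J2 fixed by 2)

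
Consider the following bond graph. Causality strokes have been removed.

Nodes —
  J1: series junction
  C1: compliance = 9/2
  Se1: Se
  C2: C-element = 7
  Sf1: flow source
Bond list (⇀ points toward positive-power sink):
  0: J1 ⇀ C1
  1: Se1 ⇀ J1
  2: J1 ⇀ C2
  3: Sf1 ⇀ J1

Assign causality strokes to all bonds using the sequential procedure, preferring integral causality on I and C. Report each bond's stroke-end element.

b1 stroke→J1  (Se1 fixes effort; stroke away)
b3 stroke→Sf1  (Sf1 fixes flow; stroke at Sf1)
b0 stroke→J1  (J1: bond 3 brought flow, rest push out)
b2 stroke→J1  (1-jn J1 has f-setter on 3)

#0 |J1
#1 |J1
#2 |J1
#3 |Sf1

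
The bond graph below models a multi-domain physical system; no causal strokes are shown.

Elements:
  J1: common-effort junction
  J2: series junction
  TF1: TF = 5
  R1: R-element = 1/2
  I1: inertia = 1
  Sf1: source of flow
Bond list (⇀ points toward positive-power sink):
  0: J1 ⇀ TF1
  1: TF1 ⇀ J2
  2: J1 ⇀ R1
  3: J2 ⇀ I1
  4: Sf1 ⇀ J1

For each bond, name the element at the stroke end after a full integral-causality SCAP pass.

bond 0 stroke→TF1
bond 1 stroke→J2
bond 2 stroke→J1
bond 3 stroke→I1
bond 4 stroke→Sf1

bond 4 →Sf1  (source Sf1 imposes f)
bond 3 →I1  (I1 integral (f out))
bond 1 →J2  (J2: bond 3 brought flow, rest push out)
bond 0 →TF1  (through TF1, causality passes straight; one stroke at TF1)
bond 2 →J1  (J1: last free bond brings effort in)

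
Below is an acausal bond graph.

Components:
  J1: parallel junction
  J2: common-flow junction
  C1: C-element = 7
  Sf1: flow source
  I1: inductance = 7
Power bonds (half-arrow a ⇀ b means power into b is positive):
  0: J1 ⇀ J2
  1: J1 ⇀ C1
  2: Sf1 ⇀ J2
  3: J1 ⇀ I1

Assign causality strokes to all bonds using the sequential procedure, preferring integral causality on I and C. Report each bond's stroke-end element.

b2 →Sf1  (Sf1 fixes flow; stroke at Sf1)
b0 →J2  (common-f at J2 fixed by 2)
b1 →J1  (C1: C, integral causality)
b3 →I1  (0-jn J1 has e-setter on 1)

#0 →J2
#1 →J1
#2 →Sf1
#3 →I1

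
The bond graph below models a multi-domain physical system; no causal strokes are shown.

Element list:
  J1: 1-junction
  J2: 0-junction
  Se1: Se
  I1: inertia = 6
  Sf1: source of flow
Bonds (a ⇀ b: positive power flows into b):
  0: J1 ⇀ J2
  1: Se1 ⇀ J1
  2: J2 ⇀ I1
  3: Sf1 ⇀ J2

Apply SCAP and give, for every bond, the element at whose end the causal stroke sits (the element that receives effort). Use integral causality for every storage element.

b0 |J2
b1 |J1
b2 |I1
b3 |Sf1

β1 stroke at J1  (Se1 fixes effort; stroke away)
β3 stroke at Sf1  (source Sf1 imposes f)
β0 stroke at J2  (only one flow-in slot at J1)
β2 stroke at I1  (common-e at J2 fixed by 0)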